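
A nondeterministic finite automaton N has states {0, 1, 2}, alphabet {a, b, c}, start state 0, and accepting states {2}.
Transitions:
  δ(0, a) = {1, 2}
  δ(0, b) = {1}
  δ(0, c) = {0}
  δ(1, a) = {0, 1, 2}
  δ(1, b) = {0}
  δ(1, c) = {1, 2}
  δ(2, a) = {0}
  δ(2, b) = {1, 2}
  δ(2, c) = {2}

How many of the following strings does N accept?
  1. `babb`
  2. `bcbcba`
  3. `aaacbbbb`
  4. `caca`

`babb`: accepted
`bcbcba`: accepted
`aaacbbbb`: accepted
`caca`: accepted

4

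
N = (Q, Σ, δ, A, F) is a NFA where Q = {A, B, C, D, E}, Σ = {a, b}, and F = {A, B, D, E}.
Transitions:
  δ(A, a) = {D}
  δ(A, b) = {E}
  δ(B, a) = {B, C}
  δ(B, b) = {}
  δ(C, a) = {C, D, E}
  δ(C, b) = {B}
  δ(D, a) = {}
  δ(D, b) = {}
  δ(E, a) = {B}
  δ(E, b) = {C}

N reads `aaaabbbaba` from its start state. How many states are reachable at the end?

0

Start: {A}
read a: {D}
read a: {}
The reachable set is empty and stays empty for the remaining 8 symbols.
Final reachable set {} has 0 states.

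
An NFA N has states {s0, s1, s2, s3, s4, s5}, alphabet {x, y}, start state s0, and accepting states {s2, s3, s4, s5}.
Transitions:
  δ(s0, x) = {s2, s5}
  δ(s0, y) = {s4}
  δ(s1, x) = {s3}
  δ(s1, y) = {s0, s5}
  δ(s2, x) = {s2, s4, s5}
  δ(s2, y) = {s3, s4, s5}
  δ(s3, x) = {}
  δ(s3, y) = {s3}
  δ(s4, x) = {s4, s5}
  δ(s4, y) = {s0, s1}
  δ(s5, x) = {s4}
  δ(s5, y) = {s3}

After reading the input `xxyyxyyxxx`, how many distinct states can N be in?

3

Start: {s0}
read x: {s2, s5}
read x: {s2, s4, s5}
read y: {s0, s1, s3, s4, s5}
read y: {s0, s1, s3, s4, s5}
read x: {s2, s3, s4, s5}
read y: {s0, s1, s3, s4, s5}
read y: {s0, s1, s3, s4, s5}
read x: {s2, s3, s4, s5}
read x: {s2, s4, s5}
read x: {s2, s4, s5}
Final reachable set {s2, s4, s5} has 3 states.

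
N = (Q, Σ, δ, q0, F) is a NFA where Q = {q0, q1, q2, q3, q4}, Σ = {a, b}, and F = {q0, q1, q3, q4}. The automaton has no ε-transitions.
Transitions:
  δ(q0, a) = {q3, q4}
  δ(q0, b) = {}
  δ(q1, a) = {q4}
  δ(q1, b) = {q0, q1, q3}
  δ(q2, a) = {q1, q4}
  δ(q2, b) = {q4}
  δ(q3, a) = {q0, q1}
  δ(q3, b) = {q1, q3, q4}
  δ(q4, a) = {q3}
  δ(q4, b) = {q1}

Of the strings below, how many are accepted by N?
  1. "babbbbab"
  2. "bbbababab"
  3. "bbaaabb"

"babbbbab": rejected
"bbbababab": rejected
"bbaaabb": rejected

0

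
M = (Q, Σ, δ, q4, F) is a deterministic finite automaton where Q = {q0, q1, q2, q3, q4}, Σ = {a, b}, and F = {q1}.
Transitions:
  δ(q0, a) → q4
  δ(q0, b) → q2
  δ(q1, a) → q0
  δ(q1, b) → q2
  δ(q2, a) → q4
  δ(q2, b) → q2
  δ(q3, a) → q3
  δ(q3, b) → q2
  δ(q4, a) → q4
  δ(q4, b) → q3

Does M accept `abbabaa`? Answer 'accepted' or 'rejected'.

q4 --a--> q4
q4 --b--> q3
q3 --b--> q2
q2 --a--> q4
q4 --b--> q3
q3 --a--> q3
q3 --a--> q3
End in state q3, which is not an accepting state.

rejected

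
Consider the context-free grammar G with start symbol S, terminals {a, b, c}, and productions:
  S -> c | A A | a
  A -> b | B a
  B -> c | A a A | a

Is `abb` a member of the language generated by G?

no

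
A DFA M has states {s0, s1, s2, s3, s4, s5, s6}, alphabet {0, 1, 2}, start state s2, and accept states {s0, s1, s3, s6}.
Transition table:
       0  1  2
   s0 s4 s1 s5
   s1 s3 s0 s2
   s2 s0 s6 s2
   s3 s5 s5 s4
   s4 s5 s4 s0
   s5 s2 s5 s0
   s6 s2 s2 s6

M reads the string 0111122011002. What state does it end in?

s2

s2 --0--> s0
s0 --1--> s1
s1 --1--> s0
s0 --1--> s1
s1 --1--> s0
s0 --2--> s5
s5 --2--> s0
s0 --0--> s4
s4 --1--> s4
s4 --1--> s4
s4 --0--> s5
s5 --0--> s2
s2 --2--> s2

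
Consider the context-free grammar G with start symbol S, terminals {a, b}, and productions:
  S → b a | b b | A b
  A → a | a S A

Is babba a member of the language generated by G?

no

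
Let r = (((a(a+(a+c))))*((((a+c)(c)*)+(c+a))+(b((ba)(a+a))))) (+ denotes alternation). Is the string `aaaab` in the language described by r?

No split of aaaab into u·v has ((a(a+(a+c))))* matching u and ((((a+c)(c)*)+(c+a))+(b((ba)(a+a)))) matching v.

no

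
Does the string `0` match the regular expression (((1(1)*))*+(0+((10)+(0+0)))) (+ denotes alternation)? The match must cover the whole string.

yes

The right alternative (0+((10)+(0+0))) matches 0.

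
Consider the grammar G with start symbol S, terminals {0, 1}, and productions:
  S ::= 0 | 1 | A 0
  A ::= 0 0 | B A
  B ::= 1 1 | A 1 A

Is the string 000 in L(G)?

S ⇒ A0 ⇒ 000

yes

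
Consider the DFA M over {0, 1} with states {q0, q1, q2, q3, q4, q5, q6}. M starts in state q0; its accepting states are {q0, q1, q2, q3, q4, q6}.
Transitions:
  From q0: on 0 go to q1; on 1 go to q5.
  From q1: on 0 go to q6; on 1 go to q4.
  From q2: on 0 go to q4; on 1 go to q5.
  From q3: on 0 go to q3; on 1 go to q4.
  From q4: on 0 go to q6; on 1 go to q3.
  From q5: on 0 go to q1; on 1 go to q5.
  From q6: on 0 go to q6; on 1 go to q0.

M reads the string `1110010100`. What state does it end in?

q6

q0 --1--> q5
q5 --1--> q5
q5 --1--> q5
q5 --0--> q1
q1 --0--> q6
q6 --1--> q0
q0 --0--> q1
q1 --1--> q4
q4 --0--> q6
q6 --0--> q6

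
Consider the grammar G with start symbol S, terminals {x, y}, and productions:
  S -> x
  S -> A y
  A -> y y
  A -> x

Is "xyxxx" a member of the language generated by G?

no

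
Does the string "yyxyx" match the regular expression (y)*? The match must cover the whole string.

yyxyx cannot be split into zero or more pieces each matching y.

no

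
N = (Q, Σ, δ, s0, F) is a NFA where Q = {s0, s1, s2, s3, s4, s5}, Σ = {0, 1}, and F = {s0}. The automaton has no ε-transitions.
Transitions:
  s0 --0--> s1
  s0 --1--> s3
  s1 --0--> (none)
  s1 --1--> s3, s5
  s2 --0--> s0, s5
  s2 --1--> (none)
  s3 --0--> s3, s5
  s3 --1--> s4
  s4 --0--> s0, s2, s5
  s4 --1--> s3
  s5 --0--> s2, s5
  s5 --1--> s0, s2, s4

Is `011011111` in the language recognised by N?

Start: {s0}
read 0: {s1}
read 1: {s3, s5}
read 1: {s0, s2, s4}
read 0: {s0, s1, s2, s5}
read 1: {s0, s2, s3, s4, s5}
read 1: {s0, s2, s3, s4}
read 1: {s3, s4}
read 1: {s3, s4}
read 1: {s3, s4}
Reachable ∩ accepting = {} — empty.

rejected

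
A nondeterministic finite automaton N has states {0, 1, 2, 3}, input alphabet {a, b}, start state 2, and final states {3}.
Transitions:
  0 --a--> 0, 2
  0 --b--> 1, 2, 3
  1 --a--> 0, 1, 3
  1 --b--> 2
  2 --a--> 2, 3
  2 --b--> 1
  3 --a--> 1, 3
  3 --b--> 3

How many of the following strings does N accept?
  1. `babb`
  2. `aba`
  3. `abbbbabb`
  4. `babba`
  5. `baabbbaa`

5

`babb`: accepted
`aba`: accepted
`abbbbabb`: accepted
`babba`: accepted
`baabbbaa`: accepted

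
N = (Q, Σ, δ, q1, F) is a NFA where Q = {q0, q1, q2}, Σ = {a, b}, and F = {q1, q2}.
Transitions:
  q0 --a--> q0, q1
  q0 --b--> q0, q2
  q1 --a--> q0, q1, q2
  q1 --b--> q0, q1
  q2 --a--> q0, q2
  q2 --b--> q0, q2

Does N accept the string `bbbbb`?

Start: {q1}
read b: {q0, q1}
read b: {q0, q1, q2}
read b: {q0, q1, q2}
read b: {q0, q1, q2}
read b: {q0, q1, q2}
Reachable ∩ accepting = {q1, q2} — nonempty.

accepted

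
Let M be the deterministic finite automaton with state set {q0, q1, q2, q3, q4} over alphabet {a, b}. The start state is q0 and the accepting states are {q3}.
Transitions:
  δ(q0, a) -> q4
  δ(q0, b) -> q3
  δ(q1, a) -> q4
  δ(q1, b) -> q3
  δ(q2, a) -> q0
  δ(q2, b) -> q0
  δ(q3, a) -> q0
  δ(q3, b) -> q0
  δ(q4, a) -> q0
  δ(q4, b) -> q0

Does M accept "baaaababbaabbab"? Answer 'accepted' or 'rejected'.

q0 --b--> q3
q3 --a--> q0
q0 --a--> q4
q4 --a--> q0
q0 --a--> q4
q4 --b--> q0
q0 --a--> q4
q4 --b--> q0
q0 --b--> q3
q3 --a--> q0
q0 --a--> q4
q4 --b--> q0
q0 --b--> q3
q3 --a--> q0
q0 --b--> q3
End in state q3, which is an accepting state.

accepted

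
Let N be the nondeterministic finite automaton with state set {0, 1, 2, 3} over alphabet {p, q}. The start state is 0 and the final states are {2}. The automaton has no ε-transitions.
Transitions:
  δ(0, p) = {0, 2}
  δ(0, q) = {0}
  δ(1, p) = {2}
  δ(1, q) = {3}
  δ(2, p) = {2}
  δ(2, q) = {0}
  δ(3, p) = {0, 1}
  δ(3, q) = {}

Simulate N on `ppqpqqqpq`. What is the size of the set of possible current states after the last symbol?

1

Start: {0}
read p: {0, 2}
read p: {0, 2}
read q: {0}
read p: {0, 2}
read q: {0}
read q: {0}
read q: {0}
read p: {0, 2}
read q: {0}
Final reachable set {0} has 1 state.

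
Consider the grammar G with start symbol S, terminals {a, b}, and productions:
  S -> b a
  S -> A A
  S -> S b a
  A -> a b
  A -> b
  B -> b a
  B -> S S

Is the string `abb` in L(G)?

S ⇒ AA ⇒ abA ⇒ abb

yes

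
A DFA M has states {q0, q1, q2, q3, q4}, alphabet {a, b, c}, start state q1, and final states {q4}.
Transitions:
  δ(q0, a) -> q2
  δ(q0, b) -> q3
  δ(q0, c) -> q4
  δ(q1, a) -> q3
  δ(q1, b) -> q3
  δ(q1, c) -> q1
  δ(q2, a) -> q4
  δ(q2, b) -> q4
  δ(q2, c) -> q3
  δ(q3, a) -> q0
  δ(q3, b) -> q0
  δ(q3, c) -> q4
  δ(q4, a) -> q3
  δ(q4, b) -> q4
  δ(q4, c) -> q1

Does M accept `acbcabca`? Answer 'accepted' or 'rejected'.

q1 --a--> q3
q3 --c--> q4
q4 --b--> q4
q4 --c--> q1
q1 --a--> q3
q3 --b--> q0
q0 --c--> q4
q4 --a--> q3
End in state q3, which is not an accepting state.

rejected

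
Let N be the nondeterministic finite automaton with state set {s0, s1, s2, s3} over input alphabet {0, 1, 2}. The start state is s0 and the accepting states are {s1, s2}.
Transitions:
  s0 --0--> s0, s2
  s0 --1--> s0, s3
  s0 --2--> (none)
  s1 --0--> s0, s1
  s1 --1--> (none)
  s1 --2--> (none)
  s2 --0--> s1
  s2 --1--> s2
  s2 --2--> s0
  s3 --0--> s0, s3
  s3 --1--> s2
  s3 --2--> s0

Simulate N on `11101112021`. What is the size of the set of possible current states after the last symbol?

Start: {s0}
read 1: {s0, s3}
read 1: {s0, s2, s3}
read 1: {s0, s2, s3}
read 0: {s0, s1, s2, s3}
read 1: {s0, s2, s3}
read 1: {s0, s2, s3}
read 1: {s0, s2, s3}
read 2: {s0}
read 0: {s0, s2}
read 2: {s0}
read 1: {s0, s3}
Final reachable set {s0, s3} has 2 states.

2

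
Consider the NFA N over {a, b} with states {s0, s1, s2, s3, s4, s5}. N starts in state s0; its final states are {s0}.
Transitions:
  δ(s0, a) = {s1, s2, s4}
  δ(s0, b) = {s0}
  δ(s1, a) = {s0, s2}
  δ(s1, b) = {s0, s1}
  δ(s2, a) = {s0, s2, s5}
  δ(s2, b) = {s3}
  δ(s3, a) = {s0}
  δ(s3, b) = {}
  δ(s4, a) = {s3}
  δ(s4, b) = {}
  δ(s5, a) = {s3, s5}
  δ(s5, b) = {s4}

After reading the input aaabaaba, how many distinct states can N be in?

5

Start: {s0}
read a: {s1, s2, s4}
read a: {s0, s2, s3, s5}
read a: {s0, s1, s2, s3, s4, s5}
read b: {s0, s1, s3, s4}
read a: {s0, s1, s2, s3, s4}
read a: {s0, s1, s2, s3, s4, s5}
read b: {s0, s1, s3, s4}
read a: {s0, s1, s2, s3, s4}
Final reachable set {s0, s1, s2, s3, s4} has 5 states.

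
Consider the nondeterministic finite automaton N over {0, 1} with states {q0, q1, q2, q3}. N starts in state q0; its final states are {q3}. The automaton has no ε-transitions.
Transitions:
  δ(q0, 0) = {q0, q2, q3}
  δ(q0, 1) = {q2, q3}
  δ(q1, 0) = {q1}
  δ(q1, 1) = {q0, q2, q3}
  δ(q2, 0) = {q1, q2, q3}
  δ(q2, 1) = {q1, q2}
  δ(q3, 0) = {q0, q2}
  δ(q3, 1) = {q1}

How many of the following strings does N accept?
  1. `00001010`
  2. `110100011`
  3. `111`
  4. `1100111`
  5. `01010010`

`00001010`: accepted
`110100011`: accepted
`111`: accepted
`1100111`: accepted
`01010010`: accepted

5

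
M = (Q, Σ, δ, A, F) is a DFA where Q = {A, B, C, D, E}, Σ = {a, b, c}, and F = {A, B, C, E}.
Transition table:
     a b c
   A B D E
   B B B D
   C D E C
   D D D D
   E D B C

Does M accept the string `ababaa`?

A --a--> B
B --b--> B
B --a--> B
B --b--> B
B --a--> B
B --a--> B
End in state B, which is an accepting state.

accepted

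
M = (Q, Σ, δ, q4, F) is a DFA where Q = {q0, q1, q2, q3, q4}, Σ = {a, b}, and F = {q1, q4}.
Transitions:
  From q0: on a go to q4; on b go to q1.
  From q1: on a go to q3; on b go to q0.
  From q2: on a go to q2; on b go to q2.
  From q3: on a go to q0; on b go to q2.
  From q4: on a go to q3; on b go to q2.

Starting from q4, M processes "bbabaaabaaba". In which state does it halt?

q4 --b--> q2
q2 --b--> q2
q2 --a--> q2
q2 --b--> q2
q2 --a--> q2
q2 --a--> q2
q2 --a--> q2
q2 --b--> q2
q2 --a--> q2
q2 --a--> q2
q2 --b--> q2
q2 --a--> q2

q2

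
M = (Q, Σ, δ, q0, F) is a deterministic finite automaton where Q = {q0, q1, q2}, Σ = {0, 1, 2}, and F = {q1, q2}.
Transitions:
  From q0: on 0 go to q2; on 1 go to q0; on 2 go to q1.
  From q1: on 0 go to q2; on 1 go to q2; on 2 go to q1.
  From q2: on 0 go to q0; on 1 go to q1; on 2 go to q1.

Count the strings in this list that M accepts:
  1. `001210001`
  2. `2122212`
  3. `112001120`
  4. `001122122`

3

`001210001`: rejected
`2122212`: accepted
`112001120`: accepted
`001122122`: accepted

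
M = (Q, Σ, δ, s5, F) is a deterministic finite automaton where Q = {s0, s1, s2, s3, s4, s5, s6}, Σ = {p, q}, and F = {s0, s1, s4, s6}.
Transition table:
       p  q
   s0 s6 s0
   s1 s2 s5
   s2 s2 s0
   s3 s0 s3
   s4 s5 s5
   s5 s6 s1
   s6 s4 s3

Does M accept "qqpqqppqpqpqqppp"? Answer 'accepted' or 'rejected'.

s5 --q--> s1
s1 --q--> s5
s5 --p--> s6
s6 --q--> s3
s3 --q--> s3
s3 --p--> s0
s0 --p--> s6
s6 --q--> s3
s3 --p--> s0
s0 --q--> s0
s0 --p--> s6
s6 --q--> s3
s3 --q--> s3
s3 --p--> s0
s0 --p--> s6
s6 --p--> s4
End in state s4, which is an accepting state.

accepted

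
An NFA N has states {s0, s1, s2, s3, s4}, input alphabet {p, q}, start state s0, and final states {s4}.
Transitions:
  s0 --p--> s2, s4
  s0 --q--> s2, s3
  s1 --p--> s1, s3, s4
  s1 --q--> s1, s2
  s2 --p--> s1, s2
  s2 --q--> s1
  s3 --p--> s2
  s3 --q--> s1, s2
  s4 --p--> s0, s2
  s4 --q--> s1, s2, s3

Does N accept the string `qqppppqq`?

rejected

Start: {s0}
read q: {s2, s3}
read q: {s1, s2}
read p: {s1, s2, s3, s4}
read p: {s0, s1, s2, s3, s4}
read p: {s0, s1, s2, s3, s4}
read p: {s0, s1, s2, s3, s4}
read q: {s1, s2, s3}
read q: {s1, s2}
Reachable ∩ accepting = {} — empty.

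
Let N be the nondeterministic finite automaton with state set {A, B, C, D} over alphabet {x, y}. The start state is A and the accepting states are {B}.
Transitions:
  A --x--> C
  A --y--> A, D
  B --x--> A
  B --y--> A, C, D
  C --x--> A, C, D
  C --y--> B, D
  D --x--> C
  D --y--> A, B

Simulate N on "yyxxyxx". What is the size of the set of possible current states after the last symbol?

3

Start: {A}
read y: {A, D}
read y: {A, B, D}
read x: {A, C}
read x: {A, C, D}
read y: {A, B, D}
read x: {A, C}
read x: {A, C, D}
Final reachable set {A, C, D} has 3 states.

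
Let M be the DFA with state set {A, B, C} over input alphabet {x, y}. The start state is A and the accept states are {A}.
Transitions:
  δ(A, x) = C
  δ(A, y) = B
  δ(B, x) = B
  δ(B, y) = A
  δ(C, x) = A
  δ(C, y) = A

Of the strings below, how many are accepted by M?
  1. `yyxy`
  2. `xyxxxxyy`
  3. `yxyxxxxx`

2

`yyxy`: accepted
`xyxxxxyy`: accepted
`yxyxxxxx`: rejected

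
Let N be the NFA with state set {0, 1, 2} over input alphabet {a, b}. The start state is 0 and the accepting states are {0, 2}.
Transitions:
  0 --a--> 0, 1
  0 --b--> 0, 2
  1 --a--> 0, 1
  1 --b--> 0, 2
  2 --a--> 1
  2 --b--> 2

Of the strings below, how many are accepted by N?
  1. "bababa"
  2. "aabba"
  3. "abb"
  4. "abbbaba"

4

"bababa": accepted
"aabba": accepted
"abb": accepted
"abbbaba": accepted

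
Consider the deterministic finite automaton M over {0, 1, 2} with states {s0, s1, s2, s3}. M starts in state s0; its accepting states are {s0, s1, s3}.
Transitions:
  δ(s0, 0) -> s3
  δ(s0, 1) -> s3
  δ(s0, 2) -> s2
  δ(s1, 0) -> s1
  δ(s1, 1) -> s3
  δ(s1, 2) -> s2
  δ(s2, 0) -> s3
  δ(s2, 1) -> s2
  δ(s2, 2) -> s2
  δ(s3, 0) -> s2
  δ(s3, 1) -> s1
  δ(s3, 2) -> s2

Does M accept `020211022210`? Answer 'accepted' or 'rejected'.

s0 --0--> s3
s3 --2--> s2
s2 --0--> s3
s3 --2--> s2
s2 --1--> s2
s2 --1--> s2
s2 --0--> s3
s3 --2--> s2
s2 --2--> s2
s2 --2--> s2
s2 --1--> s2
s2 --0--> s3
End in state s3, which is an accepting state.

accepted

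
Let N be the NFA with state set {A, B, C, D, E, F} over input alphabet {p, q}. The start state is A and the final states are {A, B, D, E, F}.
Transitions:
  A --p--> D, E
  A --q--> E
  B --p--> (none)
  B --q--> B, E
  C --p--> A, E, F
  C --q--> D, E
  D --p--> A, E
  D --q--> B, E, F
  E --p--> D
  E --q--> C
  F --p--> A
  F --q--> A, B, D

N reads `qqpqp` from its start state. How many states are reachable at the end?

4

Start: {A}
read q: {E}
read q: {C}
read p: {A, E, F}
read q: {A, B, C, D, E}
read p: {A, D, E, F}
Final reachable set {A, D, E, F} has 4 states.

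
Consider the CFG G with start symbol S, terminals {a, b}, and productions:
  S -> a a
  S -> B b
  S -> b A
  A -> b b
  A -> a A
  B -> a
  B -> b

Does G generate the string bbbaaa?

no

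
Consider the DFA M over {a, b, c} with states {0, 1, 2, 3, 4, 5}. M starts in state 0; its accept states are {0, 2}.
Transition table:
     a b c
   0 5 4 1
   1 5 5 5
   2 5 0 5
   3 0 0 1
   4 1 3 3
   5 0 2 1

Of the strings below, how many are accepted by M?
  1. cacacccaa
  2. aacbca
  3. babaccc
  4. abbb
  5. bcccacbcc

1

cacacccaa: accepted
aacbca: rejected
babaccc: rejected
abbb: rejected
bcccacbcc: rejected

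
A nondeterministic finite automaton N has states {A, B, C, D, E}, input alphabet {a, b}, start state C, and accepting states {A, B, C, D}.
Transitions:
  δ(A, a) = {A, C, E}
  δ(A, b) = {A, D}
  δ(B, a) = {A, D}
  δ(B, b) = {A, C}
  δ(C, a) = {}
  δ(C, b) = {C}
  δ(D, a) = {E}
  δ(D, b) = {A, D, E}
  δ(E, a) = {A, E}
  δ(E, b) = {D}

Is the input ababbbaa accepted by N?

Start: {C}
read a: {}
The reachable set is empty and stays empty for the remaining 7 symbols.
Reachable ∩ accepting = {} — empty.

rejected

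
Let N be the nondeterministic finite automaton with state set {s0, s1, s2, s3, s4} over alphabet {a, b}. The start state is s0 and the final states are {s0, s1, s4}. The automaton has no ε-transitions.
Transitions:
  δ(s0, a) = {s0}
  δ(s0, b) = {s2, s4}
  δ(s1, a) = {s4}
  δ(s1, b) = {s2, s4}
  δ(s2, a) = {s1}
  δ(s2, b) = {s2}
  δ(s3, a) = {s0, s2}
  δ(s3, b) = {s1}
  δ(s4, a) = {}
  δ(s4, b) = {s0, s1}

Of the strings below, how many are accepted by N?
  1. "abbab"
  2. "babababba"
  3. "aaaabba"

"abbab": accepted
"babababba": accepted
"aaaabba": accepted

3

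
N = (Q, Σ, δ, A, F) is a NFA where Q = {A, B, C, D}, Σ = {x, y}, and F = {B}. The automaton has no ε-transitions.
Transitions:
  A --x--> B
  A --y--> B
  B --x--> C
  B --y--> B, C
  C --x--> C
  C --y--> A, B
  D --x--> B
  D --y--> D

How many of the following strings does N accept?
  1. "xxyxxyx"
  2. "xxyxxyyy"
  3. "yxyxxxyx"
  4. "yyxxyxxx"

"xxyxxyx": accepted
"xxyxxyyy": accepted
"yxyxxxyx": accepted
"yyxxyxxx": rejected

3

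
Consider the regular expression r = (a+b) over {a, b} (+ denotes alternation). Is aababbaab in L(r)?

no

Neither a nor b matches aababbaab.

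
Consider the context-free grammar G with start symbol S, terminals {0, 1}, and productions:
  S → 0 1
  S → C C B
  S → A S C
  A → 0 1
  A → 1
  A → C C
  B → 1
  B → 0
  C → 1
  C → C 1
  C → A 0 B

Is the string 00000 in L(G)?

no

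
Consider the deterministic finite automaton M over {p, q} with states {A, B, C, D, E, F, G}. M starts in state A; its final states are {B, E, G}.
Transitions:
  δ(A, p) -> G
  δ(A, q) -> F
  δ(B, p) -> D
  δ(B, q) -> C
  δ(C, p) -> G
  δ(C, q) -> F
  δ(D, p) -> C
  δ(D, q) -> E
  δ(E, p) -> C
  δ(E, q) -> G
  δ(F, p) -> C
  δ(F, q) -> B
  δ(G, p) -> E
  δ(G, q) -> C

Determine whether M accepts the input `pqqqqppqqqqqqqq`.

rejected

A --p--> G
G --q--> C
C --q--> F
F --q--> B
B --q--> C
C --p--> G
G --p--> E
E --q--> G
G --q--> C
C --q--> F
F --q--> B
B --q--> C
C --q--> F
F --q--> B
B --q--> C
End in state C, which is not an accepting state.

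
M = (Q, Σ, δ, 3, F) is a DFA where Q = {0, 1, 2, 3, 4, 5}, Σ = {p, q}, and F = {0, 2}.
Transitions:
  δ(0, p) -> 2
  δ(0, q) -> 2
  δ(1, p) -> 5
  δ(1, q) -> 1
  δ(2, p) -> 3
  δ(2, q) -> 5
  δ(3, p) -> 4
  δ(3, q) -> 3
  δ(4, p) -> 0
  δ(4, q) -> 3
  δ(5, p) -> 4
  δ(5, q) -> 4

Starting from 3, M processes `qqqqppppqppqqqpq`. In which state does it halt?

3 --q--> 3
3 --q--> 3
3 --q--> 3
3 --q--> 3
3 --p--> 4
4 --p--> 0
0 --p--> 2
2 --p--> 3
3 --q--> 3
3 --p--> 4
4 --p--> 0
0 --q--> 2
2 --q--> 5
5 --q--> 4
4 --p--> 0
0 --q--> 2

2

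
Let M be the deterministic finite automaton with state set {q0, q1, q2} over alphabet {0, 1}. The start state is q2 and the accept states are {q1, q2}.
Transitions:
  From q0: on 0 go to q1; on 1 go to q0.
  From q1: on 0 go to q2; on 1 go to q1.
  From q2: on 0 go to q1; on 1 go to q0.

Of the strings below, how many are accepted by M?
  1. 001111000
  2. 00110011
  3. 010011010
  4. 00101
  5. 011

4

001111000: accepted
00110011: rejected
010011010: accepted
00101: accepted
011: accepted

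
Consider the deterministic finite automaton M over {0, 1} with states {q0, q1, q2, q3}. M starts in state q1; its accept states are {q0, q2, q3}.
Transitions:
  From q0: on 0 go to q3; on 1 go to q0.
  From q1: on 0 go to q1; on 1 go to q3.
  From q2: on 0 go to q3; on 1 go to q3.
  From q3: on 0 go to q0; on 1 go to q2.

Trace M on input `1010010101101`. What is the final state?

q0

q1 --1--> q3
q3 --0--> q0
q0 --1--> q0
q0 --0--> q3
q3 --0--> q0
q0 --1--> q0
q0 --0--> q3
q3 --1--> q2
q2 --0--> q3
q3 --1--> q2
q2 --1--> q3
q3 --0--> q0
q0 --1--> q0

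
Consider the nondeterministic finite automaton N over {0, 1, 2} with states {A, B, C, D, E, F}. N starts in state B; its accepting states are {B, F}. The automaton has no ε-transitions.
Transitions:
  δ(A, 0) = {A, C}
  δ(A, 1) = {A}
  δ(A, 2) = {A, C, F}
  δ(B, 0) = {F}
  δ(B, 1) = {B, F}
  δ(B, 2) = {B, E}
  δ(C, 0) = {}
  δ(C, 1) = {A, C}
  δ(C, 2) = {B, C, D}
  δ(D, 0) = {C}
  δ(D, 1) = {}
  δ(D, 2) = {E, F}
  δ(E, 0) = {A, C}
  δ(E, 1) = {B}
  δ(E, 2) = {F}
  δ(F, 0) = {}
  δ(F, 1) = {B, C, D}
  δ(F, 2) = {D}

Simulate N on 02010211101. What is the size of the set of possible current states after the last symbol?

Start: {B}
read 0: {F}
read 2: {D}
read 0: {C}
read 1: {A, C}
read 0: {A, C}
read 2: {A, B, C, D, F}
read 1: {A, B, C, D, F}
read 1: {A, B, C, D, F}
read 1: {A, B, C, D, F}
read 0: {A, C, F}
read 1: {A, B, C, D}
Final reachable set {A, B, C, D} has 4 states.

4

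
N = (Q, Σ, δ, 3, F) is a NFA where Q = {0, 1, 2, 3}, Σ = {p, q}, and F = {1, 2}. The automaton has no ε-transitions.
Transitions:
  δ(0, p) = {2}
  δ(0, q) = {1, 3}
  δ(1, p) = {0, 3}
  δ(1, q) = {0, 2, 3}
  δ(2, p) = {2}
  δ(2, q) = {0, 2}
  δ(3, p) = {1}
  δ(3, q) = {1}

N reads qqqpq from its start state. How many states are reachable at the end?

Start: {3}
read q: {1}
read q: {0, 2, 3}
read q: {0, 1, 2, 3}
read p: {0, 1, 2, 3}
read q: {0, 1, 2, 3}
Final reachable set {0, 1, 2, 3} has 4 states.

4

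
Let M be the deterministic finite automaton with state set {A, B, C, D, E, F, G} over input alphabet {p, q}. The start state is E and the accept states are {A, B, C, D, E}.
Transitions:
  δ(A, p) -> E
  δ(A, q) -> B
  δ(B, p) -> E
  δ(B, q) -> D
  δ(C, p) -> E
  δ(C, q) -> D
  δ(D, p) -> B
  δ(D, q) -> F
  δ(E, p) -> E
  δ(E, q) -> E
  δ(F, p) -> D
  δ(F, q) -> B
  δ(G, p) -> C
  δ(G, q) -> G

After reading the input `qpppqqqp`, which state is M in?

E

E --q--> E
E --p--> E
E --p--> E
E --p--> E
E --q--> E
E --q--> E
E --q--> E
E --p--> E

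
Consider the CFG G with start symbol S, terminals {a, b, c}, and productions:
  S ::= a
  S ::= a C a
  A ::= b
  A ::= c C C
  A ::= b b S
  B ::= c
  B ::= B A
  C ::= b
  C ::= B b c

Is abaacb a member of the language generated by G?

no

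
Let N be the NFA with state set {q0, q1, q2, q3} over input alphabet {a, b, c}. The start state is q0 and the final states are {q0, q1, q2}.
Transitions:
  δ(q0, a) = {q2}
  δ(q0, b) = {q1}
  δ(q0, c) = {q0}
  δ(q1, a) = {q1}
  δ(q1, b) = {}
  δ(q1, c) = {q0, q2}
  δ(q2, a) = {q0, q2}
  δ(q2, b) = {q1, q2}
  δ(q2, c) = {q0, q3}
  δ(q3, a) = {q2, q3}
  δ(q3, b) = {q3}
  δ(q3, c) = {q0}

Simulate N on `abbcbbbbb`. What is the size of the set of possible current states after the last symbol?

Start: {q0}
read a: {q2}
read b: {q1, q2}
read b: {q1, q2}
read c: {q0, q2, q3}
read b: {q1, q2, q3}
read b: {q1, q2, q3}
read b: {q1, q2, q3}
read b: {q1, q2, q3}
read b: {q1, q2, q3}
Final reachable set {q1, q2, q3} has 3 states.

3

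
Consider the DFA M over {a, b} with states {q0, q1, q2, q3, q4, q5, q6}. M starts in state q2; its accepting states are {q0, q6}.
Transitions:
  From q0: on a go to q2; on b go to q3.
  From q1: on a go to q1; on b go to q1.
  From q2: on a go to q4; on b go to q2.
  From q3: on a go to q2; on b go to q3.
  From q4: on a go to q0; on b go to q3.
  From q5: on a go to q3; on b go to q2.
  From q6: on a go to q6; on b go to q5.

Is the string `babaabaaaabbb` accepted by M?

q2 --b--> q2
q2 --a--> q4
q4 --b--> q3
q3 --a--> q2
q2 --a--> q4
q4 --b--> q3
q3 --a--> q2
q2 --a--> q4
q4 --a--> q0
q0 --a--> q2
q2 --b--> q2
q2 --b--> q2
q2 --b--> q2
End in state q2, which is not an accepting state.

rejected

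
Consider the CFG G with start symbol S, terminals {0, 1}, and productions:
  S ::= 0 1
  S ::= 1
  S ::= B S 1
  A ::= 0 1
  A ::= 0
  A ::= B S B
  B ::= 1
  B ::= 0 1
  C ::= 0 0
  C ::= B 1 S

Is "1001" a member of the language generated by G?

no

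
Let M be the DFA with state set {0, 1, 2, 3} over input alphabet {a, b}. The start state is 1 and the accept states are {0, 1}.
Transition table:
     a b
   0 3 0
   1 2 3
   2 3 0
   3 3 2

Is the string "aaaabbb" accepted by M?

1 --a--> 2
2 --a--> 3
3 --a--> 3
3 --a--> 3
3 --b--> 2
2 --b--> 0
0 --b--> 0
End in state 0, which is an accepting state.

accepted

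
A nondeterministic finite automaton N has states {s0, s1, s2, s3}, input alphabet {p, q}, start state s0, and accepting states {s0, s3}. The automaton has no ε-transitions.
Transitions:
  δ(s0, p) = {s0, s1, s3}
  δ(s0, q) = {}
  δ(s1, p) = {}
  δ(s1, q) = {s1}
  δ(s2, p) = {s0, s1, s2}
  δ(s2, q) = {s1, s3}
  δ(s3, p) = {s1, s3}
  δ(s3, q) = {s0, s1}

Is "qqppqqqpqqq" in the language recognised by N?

rejected

Start: {s0}
read q: {}
The reachable set is empty and stays empty for the remaining 10 symbols.
Reachable ∩ accepting = {} — empty.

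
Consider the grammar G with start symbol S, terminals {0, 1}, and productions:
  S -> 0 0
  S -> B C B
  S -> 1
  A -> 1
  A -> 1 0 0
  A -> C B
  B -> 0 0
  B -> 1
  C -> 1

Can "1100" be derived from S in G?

S ⇒ BCB ⇒ 1CB ⇒ 11B ⇒ 1100

yes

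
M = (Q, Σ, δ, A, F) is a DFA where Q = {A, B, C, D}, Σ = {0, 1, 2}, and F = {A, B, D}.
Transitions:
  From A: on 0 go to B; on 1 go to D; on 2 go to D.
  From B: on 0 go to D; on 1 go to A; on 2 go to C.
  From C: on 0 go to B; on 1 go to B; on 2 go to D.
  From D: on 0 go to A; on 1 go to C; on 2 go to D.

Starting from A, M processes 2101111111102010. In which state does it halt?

A

A --2--> D
D --1--> C
C --0--> B
B --1--> A
A --1--> D
D --1--> C
C --1--> B
B --1--> A
A --1--> D
D --1--> C
C --1--> B
B --0--> D
D --2--> D
D --0--> A
A --1--> D
D --0--> A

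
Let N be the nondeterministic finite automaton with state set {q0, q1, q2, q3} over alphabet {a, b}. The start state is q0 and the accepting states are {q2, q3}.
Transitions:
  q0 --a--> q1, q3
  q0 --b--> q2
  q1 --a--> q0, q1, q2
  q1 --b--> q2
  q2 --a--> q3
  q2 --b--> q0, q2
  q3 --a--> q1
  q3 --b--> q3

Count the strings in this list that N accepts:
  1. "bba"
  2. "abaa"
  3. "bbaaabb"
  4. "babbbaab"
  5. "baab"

5

"bba": accepted
"abaa": accepted
"bbaaabb": accepted
"babbbaab": accepted
"baab": accepted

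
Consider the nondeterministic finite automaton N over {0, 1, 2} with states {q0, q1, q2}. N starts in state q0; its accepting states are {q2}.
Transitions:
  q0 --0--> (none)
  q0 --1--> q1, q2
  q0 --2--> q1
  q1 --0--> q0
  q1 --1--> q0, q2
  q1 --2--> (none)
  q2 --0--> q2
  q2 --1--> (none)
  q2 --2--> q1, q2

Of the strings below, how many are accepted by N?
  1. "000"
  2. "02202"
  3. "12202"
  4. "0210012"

1

"000": rejected
"02202": rejected
"12202": accepted
"0210012": rejected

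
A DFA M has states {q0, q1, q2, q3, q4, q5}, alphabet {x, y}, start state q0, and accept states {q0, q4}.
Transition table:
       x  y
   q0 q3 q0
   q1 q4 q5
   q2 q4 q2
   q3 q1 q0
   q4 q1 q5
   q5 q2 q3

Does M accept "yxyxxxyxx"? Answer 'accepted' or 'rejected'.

accepted

q0 --y--> q0
q0 --x--> q3
q3 --y--> q0
q0 --x--> q3
q3 --x--> q1
q1 --x--> q4
q4 --y--> q5
q5 --x--> q2
q2 --x--> q4
End in state q4, which is an accepting state.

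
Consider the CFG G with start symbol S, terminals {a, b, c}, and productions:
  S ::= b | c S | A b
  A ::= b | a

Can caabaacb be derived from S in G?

no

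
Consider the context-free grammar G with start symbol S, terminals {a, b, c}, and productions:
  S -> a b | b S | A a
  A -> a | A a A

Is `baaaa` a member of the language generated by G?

S ⇒ bS ⇒ bAa ⇒ bAaAa ⇒ baaAa ⇒ baaaa

yes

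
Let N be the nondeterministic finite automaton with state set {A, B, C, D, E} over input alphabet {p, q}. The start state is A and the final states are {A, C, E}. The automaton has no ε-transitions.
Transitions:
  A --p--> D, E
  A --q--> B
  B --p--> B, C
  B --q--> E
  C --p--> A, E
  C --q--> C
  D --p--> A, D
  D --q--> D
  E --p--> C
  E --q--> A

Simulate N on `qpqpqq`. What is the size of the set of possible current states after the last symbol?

3

Start: {A}
read q: {B}
read p: {B, C}
read q: {C, E}
read p: {A, C, E}
read q: {A, B, C}
read q: {B, C, E}
Final reachable set {B, C, E} has 3 states.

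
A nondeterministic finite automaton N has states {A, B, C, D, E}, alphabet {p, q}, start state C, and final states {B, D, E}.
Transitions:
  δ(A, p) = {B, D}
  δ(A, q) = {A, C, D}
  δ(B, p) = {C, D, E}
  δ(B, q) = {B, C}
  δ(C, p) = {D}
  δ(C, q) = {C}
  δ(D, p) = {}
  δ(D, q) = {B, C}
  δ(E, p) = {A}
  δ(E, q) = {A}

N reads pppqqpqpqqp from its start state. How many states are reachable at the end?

Start: {C}
read p: {D}
read p: {}
The reachable set is empty and stays empty for the remaining 9 symbols.
Final reachable set {} has 0 states.

0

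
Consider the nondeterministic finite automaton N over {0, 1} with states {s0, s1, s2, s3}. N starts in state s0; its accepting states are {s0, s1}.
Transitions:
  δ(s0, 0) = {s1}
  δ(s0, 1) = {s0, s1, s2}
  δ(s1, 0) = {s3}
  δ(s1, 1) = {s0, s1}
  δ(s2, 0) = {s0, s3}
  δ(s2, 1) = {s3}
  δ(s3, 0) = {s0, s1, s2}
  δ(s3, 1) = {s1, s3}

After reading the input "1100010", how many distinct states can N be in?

Start: {s0}
read 1: {s0, s1, s2}
read 1: {s0, s1, s2, s3}
read 0: {s0, s1, s2, s3}
read 0: {s0, s1, s2, s3}
read 0: {s0, s1, s2, s3}
read 1: {s0, s1, s2, s3}
read 0: {s0, s1, s2, s3}
Final reachable set {s0, s1, s2, s3} has 4 states.

4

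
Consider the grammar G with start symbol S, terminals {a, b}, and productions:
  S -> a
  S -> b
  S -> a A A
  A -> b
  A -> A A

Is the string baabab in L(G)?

no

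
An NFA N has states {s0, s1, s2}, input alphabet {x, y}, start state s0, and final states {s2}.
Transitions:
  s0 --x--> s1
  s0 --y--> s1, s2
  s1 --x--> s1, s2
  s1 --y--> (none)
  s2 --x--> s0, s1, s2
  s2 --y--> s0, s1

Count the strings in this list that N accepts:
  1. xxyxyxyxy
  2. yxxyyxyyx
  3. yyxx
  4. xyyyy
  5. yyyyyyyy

2

xxyxyxyxy: rejected
yxxyyxyyx: accepted
yyxx: accepted
xyyyy: rejected
yyyyyyyy: rejected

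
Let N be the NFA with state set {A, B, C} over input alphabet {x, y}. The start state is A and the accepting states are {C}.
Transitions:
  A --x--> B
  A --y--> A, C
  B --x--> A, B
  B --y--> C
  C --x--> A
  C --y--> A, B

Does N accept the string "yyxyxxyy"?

Start: {A}
read y: {A, C}
read y: {A, B, C}
read x: {A, B}
read y: {A, C}
read x: {A, B}
read x: {A, B}
read y: {A, C}
read y: {A, B, C}
Reachable ∩ accepting = {C} — nonempty.

accepted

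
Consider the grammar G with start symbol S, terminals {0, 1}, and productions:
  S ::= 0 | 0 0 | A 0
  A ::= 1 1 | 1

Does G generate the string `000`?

no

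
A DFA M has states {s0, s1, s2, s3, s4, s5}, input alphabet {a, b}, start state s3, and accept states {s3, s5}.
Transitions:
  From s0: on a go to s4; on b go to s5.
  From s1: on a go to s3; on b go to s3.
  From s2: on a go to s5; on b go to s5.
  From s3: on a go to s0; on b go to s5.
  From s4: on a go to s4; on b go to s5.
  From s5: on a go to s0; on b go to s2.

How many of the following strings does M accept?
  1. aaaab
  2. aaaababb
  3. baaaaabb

aaaab: accepted
aaaababb: rejected
baaaaabb: rejected

1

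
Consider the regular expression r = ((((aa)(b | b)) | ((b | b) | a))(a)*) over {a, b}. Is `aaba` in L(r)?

yes

Split as aab·a: (((aa)(b|b))|((b|b)|a)) matches aab and (a)* matches a.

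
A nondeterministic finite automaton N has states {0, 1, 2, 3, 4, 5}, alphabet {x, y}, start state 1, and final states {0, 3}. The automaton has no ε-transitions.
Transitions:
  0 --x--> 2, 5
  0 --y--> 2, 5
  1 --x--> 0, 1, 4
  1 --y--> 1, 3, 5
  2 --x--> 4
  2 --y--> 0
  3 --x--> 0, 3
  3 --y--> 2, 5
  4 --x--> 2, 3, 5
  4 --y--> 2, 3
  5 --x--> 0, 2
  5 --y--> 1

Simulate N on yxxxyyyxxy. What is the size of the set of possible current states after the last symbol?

Start: {1}
read y: {1, 3, 5}
read x: {0, 1, 2, 3, 4}
read x: {0, 1, 2, 3, 4, 5}
read x: {0, 1, 2, 3, 4, 5}
read y: {0, 1, 2, 3, 5}
read y: {0, 1, 2, 3, 5}
read y: {0, 1, 2, 3, 5}
read x: {0, 1, 2, 3, 4, 5}
read x: {0, 1, 2, 3, 4, 5}
read y: {0, 1, 2, 3, 5}
Final reachable set {0, 1, 2, 3, 5} has 5 states.

5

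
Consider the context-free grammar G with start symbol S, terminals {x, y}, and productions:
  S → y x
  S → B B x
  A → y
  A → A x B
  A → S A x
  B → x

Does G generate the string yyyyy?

no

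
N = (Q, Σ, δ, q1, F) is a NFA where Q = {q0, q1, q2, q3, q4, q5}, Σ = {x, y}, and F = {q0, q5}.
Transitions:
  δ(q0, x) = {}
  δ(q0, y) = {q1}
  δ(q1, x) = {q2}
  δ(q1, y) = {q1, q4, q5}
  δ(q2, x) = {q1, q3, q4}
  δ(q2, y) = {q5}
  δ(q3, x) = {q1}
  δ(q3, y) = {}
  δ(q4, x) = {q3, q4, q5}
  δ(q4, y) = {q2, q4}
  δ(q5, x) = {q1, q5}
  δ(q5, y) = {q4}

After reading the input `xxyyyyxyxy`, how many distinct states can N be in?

4

Start: {q1}
read x: {q2}
read x: {q1, q3, q4}
read y: {q1, q2, q4, q5}
read y: {q1, q2, q4, q5}
read y: {q1, q2, q4, q5}
read y: {q1, q2, q4, q5}
read x: {q1, q2, q3, q4, q5}
read y: {q1, q2, q4, q5}
read x: {q1, q2, q3, q4, q5}
read y: {q1, q2, q4, q5}
Final reachable set {q1, q2, q4, q5} has 4 states.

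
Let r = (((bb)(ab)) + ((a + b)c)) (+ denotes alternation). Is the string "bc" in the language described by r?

The right alternative ((a+b)c) matches bc.

yes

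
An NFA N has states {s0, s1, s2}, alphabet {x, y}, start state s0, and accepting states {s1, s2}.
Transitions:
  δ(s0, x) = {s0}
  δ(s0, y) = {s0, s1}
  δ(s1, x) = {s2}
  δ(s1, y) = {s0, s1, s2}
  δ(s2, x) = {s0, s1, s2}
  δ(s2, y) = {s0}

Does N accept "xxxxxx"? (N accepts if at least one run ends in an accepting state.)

Start: {s0}
read x: {s0}
read x: {s0}
read x: {s0}
read x: {s0}
read x: {s0}
read x: {s0}
Reachable ∩ accepting = {} — empty.

rejected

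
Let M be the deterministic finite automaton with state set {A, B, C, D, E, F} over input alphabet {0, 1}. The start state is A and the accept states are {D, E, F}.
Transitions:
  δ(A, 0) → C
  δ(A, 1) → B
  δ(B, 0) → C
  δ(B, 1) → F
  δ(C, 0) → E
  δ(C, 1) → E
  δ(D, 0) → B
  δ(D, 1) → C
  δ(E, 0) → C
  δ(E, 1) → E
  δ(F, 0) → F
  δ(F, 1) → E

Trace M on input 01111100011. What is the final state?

A --0--> C
C --1--> E
E --1--> E
E --1--> E
E --1--> E
E --1--> E
E --0--> C
C --0--> E
E --0--> C
C --1--> E
E --1--> E

E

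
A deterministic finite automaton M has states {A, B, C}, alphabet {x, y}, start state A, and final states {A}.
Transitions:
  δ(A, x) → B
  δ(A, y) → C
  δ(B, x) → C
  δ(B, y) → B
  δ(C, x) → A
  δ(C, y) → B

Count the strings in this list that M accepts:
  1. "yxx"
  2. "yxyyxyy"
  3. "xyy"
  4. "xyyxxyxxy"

0

"yxx": rejected
"yxyyxyy": rejected
"xyy": rejected
"xyyxxyxxy": rejected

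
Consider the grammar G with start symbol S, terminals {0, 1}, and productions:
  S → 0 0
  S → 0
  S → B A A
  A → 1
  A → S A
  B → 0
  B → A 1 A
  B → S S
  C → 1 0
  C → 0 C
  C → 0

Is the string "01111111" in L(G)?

yes

S ⇒ BAA ⇒ A1AAA ⇒ SA1AAA ⇒ BAAA1AAA ⇒ 0AAA1AAA ⇒ 01AA1AAA ⇒ 011A1AAA ⇒ 01111AAA ⇒ 011111AA ⇒ 0111111A ⇒ 01111111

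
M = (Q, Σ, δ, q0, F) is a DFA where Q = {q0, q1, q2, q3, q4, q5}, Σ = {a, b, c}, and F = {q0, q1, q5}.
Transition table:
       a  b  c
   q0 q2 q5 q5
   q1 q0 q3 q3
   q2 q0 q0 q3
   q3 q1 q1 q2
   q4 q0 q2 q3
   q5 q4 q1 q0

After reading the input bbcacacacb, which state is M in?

q1

q0 --b--> q5
q5 --b--> q1
q1 --c--> q3
q3 --a--> q1
q1 --c--> q3
q3 --a--> q1
q1 --c--> q3
q3 --a--> q1
q1 --c--> q3
q3 --b--> q1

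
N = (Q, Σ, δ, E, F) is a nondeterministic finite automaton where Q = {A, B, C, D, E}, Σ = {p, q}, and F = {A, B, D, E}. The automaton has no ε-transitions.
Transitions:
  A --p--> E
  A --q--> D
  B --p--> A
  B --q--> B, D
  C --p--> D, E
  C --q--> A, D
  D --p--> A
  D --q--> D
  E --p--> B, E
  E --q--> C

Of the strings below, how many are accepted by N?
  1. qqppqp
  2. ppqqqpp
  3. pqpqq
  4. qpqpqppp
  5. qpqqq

5

qqppqp: accepted
ppqqqpp: accepted
pqpqq: accepted
qpqpqppp: accepted
qpqqq: accepted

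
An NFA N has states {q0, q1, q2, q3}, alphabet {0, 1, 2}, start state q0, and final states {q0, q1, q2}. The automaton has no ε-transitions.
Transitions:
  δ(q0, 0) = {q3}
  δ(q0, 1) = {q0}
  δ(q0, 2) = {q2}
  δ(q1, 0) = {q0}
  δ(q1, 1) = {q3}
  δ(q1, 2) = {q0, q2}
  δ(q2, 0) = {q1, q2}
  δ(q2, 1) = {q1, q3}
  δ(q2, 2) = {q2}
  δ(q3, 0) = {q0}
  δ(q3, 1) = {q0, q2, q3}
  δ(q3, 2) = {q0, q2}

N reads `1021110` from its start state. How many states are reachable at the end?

4

Start: {q0}
read 1: {q0}
read 0: {q3}
read 2: {q0, q2}
read 1: {q0, q1, q3}
read 1: {q0, q2, q3}
read 1: {q0, q1, q2, q3}
read 0: {q0, q1, q2, q3}
Final reachable set {q0, q1, q2, q3} has 4 states.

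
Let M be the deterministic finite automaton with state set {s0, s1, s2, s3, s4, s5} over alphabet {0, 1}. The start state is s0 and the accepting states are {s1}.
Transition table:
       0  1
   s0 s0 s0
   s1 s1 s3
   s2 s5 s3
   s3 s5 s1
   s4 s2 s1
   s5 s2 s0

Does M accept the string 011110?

rejected

s0 --0--> s0
s0 --1--> s0
s0 --1--> s0
s0 --1--> s0
s0 --1--> s0
s0 --0--> s0
End in state s0, which is not an accepting state.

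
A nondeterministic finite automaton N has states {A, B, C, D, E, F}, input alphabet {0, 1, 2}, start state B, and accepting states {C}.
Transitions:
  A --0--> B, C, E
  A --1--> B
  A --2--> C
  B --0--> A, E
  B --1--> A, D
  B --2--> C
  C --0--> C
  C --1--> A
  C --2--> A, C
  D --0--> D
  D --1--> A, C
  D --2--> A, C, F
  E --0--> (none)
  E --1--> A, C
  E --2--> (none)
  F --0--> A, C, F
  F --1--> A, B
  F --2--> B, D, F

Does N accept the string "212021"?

rejected

Start: {B}
read 2: {C}
read 1: {A}
read 2: {C}
read 0: {C}
read 2: {A, C}
read 1: {A, B}
Reachable ∩ accepting = {} — empty.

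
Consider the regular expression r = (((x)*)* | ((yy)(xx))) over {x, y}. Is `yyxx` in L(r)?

The right alternative ((yy)(xx)) matches yyxx.

yes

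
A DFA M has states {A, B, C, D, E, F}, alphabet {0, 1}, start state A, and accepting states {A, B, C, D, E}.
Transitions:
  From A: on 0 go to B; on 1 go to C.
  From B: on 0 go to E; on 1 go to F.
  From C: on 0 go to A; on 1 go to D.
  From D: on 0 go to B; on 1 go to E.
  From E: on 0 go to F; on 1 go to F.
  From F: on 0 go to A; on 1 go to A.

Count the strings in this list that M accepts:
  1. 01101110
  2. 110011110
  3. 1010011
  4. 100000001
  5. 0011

4

01101110: accepted
110011110: accepted
1010011: accepted
100000001: rejected
0011: accepted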